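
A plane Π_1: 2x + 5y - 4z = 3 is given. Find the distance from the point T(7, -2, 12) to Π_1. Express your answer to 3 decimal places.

7.006

n·T − d = (2)·(7) + (5)·(-2) + (-4)·(12) − 3 = -47; |n| = √45.
Distance = |-47| / √45 = 47/√45 ≈ 7.006.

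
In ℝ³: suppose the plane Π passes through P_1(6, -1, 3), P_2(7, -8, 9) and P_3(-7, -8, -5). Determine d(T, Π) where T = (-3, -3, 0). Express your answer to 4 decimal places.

2.8853

P_1P_2 = (1, -7, 6), P_1P_3 = (-13, -7, -8); a normal to Π is P_1P_2 × P_1P_3 = (98, -70, -98).
Using P_1: Π has equation 98x - 70y - 98z = 364.
n·T − d = (98)·(-3) + (-70)·(-3) + (-98)·(0) − 364 = -448; |n| = √24108.
Distance = |-448| / √24108 = 448/√24108 ≈ 2.8853.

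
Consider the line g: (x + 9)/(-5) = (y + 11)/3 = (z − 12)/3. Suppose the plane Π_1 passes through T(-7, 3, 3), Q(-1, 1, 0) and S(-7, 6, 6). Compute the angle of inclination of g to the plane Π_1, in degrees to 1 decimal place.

g has direction (-5, 3, 3) through (-9, -11, 12).
TQ = (6, -2, -3), TS = (0, 3, 3); a normal to Π_1 is TQ × TS = (3, -18, 18).
Using T: Π_1 has equation 3x - 18y + 18z = -21.
sin θ = |n·v| / (|n||v|) = |-15| / (√657 · √43) = 0.08924.
θ ≈ 5.1°.

5.1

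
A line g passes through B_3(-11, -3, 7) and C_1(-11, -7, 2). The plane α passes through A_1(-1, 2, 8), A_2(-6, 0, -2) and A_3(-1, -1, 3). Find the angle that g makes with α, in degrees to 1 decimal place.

A direction vector for g is C_1 − B_3 = (0, -4, -5).
A_1A_2 = (-5, -2, -10), A_1A_3 = (0, -3, -5); a normal to α is A_1A_2 × A_1A_3 = (-20, -25, 15).
Using A_1: α has equation -20x - 25y + 15z = 90.
sin θ = |n·v| / (|n||v|) = |25| / (√1250 · √41) = 0.11043.
θ ≈ 6.3°.

6.3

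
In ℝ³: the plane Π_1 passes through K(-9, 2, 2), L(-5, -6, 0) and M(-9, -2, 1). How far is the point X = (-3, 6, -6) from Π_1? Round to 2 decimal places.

KL = (4, -8, -2), KM = (0, -4, -1); a normal to Π_1 is KL × KM = (0, 4, -16).
Using K: Π_1 has equation 4y - 16z = -24.
n·X − d = (0)·(-3) + (4)·(6) + (-16)·(-6) − (-24) = 144; |n| = √272.
Distance = |144| / √272 = 144/√272 ≈ 8.73.

8.73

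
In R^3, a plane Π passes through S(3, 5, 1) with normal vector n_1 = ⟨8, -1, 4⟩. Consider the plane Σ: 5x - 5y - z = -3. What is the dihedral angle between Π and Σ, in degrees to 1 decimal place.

50.4

Π: n_1·r = n_1·S gives 8x - y + 4z = 23.
cos θ = |n₁·n₂| / (|n₁||n₂|) = |41| / (√81 · √51).
θ = arccos(0.63791) ≈ 50.4°.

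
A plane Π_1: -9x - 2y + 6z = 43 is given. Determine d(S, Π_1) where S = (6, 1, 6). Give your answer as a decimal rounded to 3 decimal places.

n·S − d = (-9)·(6) + (-2)·(1) + (6)·(6) − 43 = -63; |n| = √121.
Distance = |-63| / √121 = 63/√121 ≈ 5.727.

5.727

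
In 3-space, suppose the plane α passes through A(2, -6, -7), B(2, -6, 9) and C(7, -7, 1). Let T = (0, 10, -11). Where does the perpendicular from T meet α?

(-3, -5, -11)

AB = (0, 0, 16), AC = (5, -1, 8); a normal to α is AB × AC = (16, 80, 0).
Using A: α has equation 16x + 80y = -448.
Foot = T − λn with λ = (n·T − d)/|n|² = (800 − (-448))/6656 = 3/16.
Foot = (0, 10, -11) − (3/16)·(16, 80, 0) = (-3, -5, -11).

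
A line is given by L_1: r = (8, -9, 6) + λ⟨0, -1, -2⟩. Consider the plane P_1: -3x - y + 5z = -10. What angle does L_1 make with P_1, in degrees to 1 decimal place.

sin θ = |n·v| / (|n||v|) = |-9| / (√35 · √5) = 0.68034.
θ ≈ 42.9°.

42.9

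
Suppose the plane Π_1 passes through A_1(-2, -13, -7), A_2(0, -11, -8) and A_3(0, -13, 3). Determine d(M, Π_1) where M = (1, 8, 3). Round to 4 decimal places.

A_1A_2 = (2, 2, -1), A_1A_3 = (2, 0, 10); a normal to Π_1 is A_1A_2 × A_1A_3 = (20, -22, -4).
Using A_1: Π_1 has equation 20x - 22y - 4z = 274.
n·M − d = (20)·(1) + (-22)·(8) + (-4)·(3) − 274 = -442; |n| = √900.
Distance = |-442| / √900 = 442/√900 ≈ 14.7333.

14.7333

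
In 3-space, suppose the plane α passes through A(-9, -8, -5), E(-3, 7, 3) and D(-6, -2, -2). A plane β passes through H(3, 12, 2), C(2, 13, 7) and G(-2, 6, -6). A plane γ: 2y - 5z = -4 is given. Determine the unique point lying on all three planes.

(-4, 8, 4)

AE = (6, 15, 8), AD = (3, 6, 3); a normal to α is AE × AD = (-3, 6, -9).
Using A: α has equation -3x + 6y - 9z = 24.
HC = (-1, 1, 5), HG = (-5, -6, -8); a normal to β is HC × HG = (22, -33, 11).
Using H: β has equation 22x - 33y + 11z = -308.
Solving the 3×3 linear system -3x + 6y - 9z = 24, 22x - 33y + 11z = -308, 2y - 5z = -4 (e.g. by elimination or Cramer's rule, determinant = -165) gives (-4, 8, 4).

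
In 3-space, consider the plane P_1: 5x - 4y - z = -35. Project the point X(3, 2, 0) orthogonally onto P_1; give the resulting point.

(-2, 6, 1)

Foot = X − λn with λ = (n·X − d)/|n|² = (7 − (-35))/42 = 1.
Foot = (3, 2, 0) − 1·(5, -4, -1) = (-2, 6, 1).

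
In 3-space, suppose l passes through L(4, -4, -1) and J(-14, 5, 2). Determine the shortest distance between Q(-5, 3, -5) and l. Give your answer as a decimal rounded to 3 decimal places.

A direction vector for l is J − L = (-18, 9, 3).
Taking (4, -4, -1) on l with direction v = (-18, 9, 3): w = Q − (4, -4, -1) = (-9, 7, -4), and w × v = (57, 99, 45).
Distance = |w × v| / |v| = √15075 / √414 ≈ 6.034.

6.034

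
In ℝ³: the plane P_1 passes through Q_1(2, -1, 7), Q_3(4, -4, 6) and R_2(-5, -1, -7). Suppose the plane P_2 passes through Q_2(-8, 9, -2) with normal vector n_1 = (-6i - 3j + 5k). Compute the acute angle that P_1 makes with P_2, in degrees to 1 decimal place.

19.5

Q_1Q_3 = (2, -3, -1), Q_1R_2 = (-7, 0, -14); a normal to P_1 is Q_1Q_3 × Q_1R_2 = (42, 35, -21).
Using Q_1: P_1 has equation 42x + 35y - 21z = -98.
P_2: n_1·r = n_1·Q_2 gives -6x - 3y + 5z = 11.
cos θ = |n₁·n₂| / (|n₁||n₂|) = |-462| / (√3430 · √70).
θ = arccos(0.94286) ≈ 19.5°.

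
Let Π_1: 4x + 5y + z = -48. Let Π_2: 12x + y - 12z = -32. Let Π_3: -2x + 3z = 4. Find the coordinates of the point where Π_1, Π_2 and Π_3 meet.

(-2, -8, 0)

Solving the 3×3 linear system 4x + 5y + z = -48, 12x + y - 12z = -32, -2x + 3z = 4 (e.g. by elimination or Cramer's rule, determinant = -46) gives (-2, -8, 0).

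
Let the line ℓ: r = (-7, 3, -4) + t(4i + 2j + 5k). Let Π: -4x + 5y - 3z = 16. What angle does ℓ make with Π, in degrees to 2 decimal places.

sin θ = |n·v| / (|n||v|) = |-21| / (√50 · √45) = 0.44272.
θ ≈ 26.28°.

26.28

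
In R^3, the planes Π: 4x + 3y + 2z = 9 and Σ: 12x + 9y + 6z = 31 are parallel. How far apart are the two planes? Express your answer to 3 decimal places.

Rescale Σ by 1/3: 4x + 3y + 2z = 31/3. Then distance = |9 − (31/3)| / √29 ≈ 0.248.

0.248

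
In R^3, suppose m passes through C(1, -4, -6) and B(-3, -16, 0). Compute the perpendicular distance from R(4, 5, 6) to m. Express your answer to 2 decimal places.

A direction vector for m is B − C = (-4, -12, 6).
Taking (1, -4, -6) on m with direction v = (-4, -12, 6): w = R − (1, -4, -6) = (3, 9, 12), and w × v = (198, -66, 0).
Distance = |w × v| / |v| = √43560 / √196 ≈ 14.91.

14.91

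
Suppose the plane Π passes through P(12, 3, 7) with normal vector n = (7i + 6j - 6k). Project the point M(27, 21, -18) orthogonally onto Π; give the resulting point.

(6, 3, 0)

Π: n·r = n·P gives 7x + 6y - 6z = 60.
Foot = M − λn with λ = (n·M − d)/|n|² = (423 − 60)/121 = 3.
Foot = (27, 21, -18) − 3·(7, 6, -6) = (6, 3, 0).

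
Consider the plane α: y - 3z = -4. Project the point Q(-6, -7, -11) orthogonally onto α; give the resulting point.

Foot = Q − λn with λ = (n·Q − d)/|n|² = (26 − (-4))/10 = 3.
Foot = (-6, -7, -11) − 3·(0, 1, -3) = (-6, -10, -2).

(-6, -10, -2)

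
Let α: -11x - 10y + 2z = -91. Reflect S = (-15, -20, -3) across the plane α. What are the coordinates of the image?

(29, 20, -11)

λ = (n·S − d)/|n|² = (359 − (-91))/225 = 2.
Reflection = S − 2λn = (-15, -20, -3) − 4·(-11, -10, 2) = (29, 20, -11).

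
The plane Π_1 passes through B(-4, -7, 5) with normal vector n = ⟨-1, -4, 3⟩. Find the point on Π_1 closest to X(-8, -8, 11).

(-7, -4, 8)

Π_1: n·r = n·B gives -x - 4y + 3z = 47.
Foot = X − λn with λ = (n·X − d)/|n|² = (73 − 47)/26 = 1.
Foot = (-8, -8, 11) − 1·(-1, -4, 3) = (-7, -4, 8).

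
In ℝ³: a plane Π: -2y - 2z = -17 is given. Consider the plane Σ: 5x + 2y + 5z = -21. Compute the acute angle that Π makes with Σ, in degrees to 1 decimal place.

cos θ = |n₁·n₂| / (|n₁||n₂|) = |-14| / (√8 · √54).
θ = arccos(0.67358) ≈ 47.7°.

47.7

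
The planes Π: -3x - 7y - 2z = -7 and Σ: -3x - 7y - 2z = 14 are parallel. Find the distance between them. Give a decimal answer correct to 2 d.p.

2.67

Same normal n = (-3, -7, -2) with |n| = √62; distance = |-7 − 14| / |n| = 21/√62 ≈ 2.67.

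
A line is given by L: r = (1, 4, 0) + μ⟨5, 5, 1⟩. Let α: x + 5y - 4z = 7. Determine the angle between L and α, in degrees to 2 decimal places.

sin θ = |n·v| / (|n||v|) = |26| / (√42 · √51) = 0.56178.
θ ≈ 34.18°.

34.18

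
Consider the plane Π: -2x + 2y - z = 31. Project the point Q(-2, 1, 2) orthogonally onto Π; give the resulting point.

Foot = Q − λn with λ = (n·Q − d)/|n|² = (4 − 31)/9 = -3.
Foot = (-2, 1, 2) − (-3)·(-2, 2, -1) = (-8, 7, -1).

(-8, 7, -1)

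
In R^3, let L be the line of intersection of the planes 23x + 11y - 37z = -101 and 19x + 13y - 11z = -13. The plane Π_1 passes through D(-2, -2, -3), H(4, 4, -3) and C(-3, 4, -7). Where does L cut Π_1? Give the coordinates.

(7, -7, 5)

Direction of L: (23, 11, -37) × (19, 13, -11) = (360, -450, 90).
A point on L: solving the two plane equations with x = 11 gives (11, -12, 6).
DH = (6, 6, 0), DC = (-1, 6, -4); a normal to Π_1 is DH × DC = (-24, 24, 42).
Using D: Π_1 has equation -24x + 24y + 42z = -126.
Substitute r = (11, -12, 6) + t(360, -450, 90) into the plane: -300 + (-15660)t = -126, so t = -1/90.
Intersection: (11, -12, 6) + (-1/90)·(360, -450, 90) = (7, -7, 5).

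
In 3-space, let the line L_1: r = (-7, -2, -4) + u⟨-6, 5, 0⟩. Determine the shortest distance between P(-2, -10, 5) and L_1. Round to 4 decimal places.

9.4695

Taking (-7, -2, -4) on L_1 with direction v = (-6, 5, 0): w = P − (-7, -2, -4) = (5, -8, 9), and w × v = (-45, -54, -23).
Distance = |w × v| / |v| = √5470 / √61 ≈ 9.4695.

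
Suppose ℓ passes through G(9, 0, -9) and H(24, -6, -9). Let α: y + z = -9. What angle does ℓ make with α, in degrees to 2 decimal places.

15.23

A direction vector for ℓ is H − G = (15, -6, 0).
sin θ = |n·v| / (|n||v|) = |-6| / (√2 · √261) = 0.26261.
θ ≈ 15.23°.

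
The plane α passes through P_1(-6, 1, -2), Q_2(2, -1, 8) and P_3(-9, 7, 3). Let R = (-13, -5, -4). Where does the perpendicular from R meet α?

(-8, 0, -7)

P_1Q_2 = (8, -2, 10), P_1P_3 = (-3, 6, 5); a normal to α is P_1Q_2 × P_1P_3 = (-70, -70, 42).
Using P_1: α has equation -70x - 70y + 42z = 266.
Foot = R − λn with λ = (n·R − d)/|n|² = (1092 − 266)/11564 = 1/14.
Foot = (-13, -5, -4) − (1/14)·(-70, -70, 42) = (-8, 0, -7).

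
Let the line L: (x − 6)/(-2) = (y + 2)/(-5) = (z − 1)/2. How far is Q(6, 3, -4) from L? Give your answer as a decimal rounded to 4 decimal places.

3.5887

L has direction (-2, -5, 2) through (6, -2, 1).
Taking (6, -2, 1) on L with direction v = (-2, -5, 2): w = Q − (6, -2, 1) = (0, 5, -5), and w × v = (-15, 10, 10).
Distance = |w × v| / |v| = √425 / √33 ≈ 3.5887.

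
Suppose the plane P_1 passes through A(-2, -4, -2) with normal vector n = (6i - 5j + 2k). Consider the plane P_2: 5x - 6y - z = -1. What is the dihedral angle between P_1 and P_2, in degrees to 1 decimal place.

24.0

P_1: n·r = n·A gives 6x - 5y + 2z = 4.
cos θ = |n₁·n₂| / (|n₁||n₂|) = |58| / (√65 · √62).
θ = arccos(0.91364) ≈ 24.0°.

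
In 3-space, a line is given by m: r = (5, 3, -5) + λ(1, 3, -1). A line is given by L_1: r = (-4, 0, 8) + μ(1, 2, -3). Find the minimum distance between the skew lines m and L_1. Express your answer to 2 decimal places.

Common perpendicular direction n = (1, 3, -1) × (1, 2, -3) = (-7, 2, -1).
With w = (-4, 0, 8) − (5, 3, -5) = (-9, -3, 13), w · n = 44.
Distance = |w · n| / |n| = |44| / √54 ≈ 5.99.

5.99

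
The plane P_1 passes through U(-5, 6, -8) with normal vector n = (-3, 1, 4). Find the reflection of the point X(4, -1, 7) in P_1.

(10, -3, -1)

P_1: n·r = n·U gives -3x + y + 4z = -11.
λ = (n·X − d)/|n|² = (15 − (-11))/26 = 1.
Reflection = X − 2λn = (4, -1, 7) − 2·(-3, 1, 4) = (10, -3, -1).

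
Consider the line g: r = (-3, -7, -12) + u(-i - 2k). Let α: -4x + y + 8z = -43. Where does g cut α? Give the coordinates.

(1, -7, -4)

Substitute r = (-3, -7, -12) + t(-1, 0, -2) into the plane: -91 + (-12)t = -43, so t = -4.
Intersection: (-3, -7, -12) + (-4)·(-1, 0, -2) = (1, -7, -4).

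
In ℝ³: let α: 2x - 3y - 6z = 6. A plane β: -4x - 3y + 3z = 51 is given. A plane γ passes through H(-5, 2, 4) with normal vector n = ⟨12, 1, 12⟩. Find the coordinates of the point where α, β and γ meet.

(-3, -10, 3)

γ: n·r = n·H gives 12x + y + 12z = -10.
Solving the 3×3 linear system 2x - 3y - 6z = 6, -4x - 3y + 3z = 51, 12x + y + 12z = -10 (e.g. by elimination or Cramer's rule, determinant = -522) gives (-3, -10, 3).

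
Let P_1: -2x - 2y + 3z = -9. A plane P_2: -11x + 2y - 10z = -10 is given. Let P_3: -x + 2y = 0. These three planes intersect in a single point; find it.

Solving the 3×3 linear system -2x - 2y + 3z = -9, -11x + 2y - 10z = -10, -x + 2y = 0 (e.g. by elimination or Cramer's rule, determinant = -120) gives (2, 1, -1).

(2, 1, -1)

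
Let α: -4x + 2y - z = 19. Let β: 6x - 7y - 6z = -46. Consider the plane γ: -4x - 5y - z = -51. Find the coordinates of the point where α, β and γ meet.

Solving the 3×3 linear system -4x + 2y - z = 19, 6x - 7y - 6z = -46, -4x - 5y - z = -51 (e.g. by elimination or Cramer's rule, determinant = 210) gives (1, 10, -3).

(1, 10, -3)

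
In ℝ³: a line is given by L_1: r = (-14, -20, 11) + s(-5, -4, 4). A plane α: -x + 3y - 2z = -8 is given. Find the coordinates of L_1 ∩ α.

(6, -4, -5)

Substitute r = (-14, -20, 11) + t(-5, -4, 4) into the plane: -68 + (-15)t = -8, so t = -4.
Intersection: (-14, -20, 11) + (-4)·(-5, -4, 4) = (6, -4, -5).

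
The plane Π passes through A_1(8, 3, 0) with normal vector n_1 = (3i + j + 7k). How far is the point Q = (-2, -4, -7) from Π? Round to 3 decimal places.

Π: n_1·r = n_1·A_1 gives 3x + y + 7z = 27.
n·Q − d = (3)·(-2) + (1)·(-4) + (7)·(-7) − 27 = -86; |n| = √59.
Distance = |-86| / √59 = 86/√59 ≈ 11.196.

11.196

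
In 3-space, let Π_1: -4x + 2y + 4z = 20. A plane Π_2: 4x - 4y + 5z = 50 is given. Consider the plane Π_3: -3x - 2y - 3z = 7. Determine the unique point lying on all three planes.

(-3, -8, 6)

Solving the 3×3 linear system -4x + 2y + 4z = 20, 4x - 4y + 5z = 50, -3x - 2y - 3z = 7 (e.g. by elimination or Cramer's rule, determinant = -174) gives (-3, -8, 6).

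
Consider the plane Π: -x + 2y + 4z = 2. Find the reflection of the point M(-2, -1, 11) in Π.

λ = (n·M − d)/|n|² = (44 − 2)/21 = 2.
Reflection = M − 2λn = (-2, -1, 11) − 4·(-1, 2, 4) = (2, -9, -5).

(2, -9, -5)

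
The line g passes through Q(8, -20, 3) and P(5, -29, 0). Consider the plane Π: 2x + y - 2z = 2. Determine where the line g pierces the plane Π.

(12, -8, 7)

A direction vector for g is P − Q = (-3, -9, -3).
Substitute r = (8, -20, 3) + t(-3, -9, -3) into the plane: -10 + (-9)t = 2, so t = -4/3.
Intersection: (8, -20, 3) + (-4/3)·(-3, -9, -3) = (12, -8, 7).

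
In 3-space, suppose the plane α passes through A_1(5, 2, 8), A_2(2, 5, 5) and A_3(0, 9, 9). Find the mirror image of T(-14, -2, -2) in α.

A_1A_2 = (-3, 3, -3), A_1A_3 = (-5, 7, 1); a normal to α is A_1A_2 × A_1A_3 = (24, 18, -6).
Using A_1: α has equation 24x + 18y - 6z = 108.
λ = (n·T − d)/|n|² = (-360 − 108)/936 = -1/2.
Reflection = T − 2λn = (-14, -2, -2) − (-1)·(24, 18, -6) = (10, 16, -8).

(10, 16, -8)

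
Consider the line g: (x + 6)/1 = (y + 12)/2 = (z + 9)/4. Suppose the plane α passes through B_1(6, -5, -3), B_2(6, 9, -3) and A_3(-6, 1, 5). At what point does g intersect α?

(-3, -6, 3)

g has direction (1, 2, 4) through (-6, -12, -9).
B_1B_2 = (0, 14, 0), B_1A_3 = (-12, 6, 8); a normal to α is B_1B_2 × B_1A_3 = (112, 0, 168).
Using B_1: α has equation 112x + 168z = 168.
Substitute r = (-6, -12, -9) + t(1, 2, 4) into the plane: -2184 + 784t = 168, so t = 3.
Intersection: (-6, -12, -9) + 3·(1, 2, 4) = (-3, -6, 3).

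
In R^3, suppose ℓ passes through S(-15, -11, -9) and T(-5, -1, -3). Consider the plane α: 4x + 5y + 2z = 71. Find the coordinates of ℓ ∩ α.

(5, 9, 3)

A direction vector for ℓ is T − S = (10, 10, 6).
Substitute r = (-15, -11, -9) + t(10, 10, 6) into the plane: -133 + 102t = 71, so t = 2.
Intersection: (-15, -11, -9) + 2·(10, 10, 6) = (5, 9, 3).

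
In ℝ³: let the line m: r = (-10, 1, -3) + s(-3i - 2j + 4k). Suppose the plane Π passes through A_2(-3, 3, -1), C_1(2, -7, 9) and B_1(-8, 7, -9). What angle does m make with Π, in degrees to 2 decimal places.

A_2C_1 = (5, -10, 10), A_2B_1 = (-5, 4, -8); a normal to Π is A_2C_1 × A_2B_1 = (40, -10, -30).
Using A_2: Π has equation 40x - 10y - 30z = -120.
sin θ = |n·v| / (|n||v|) = |-220| / (√2600 · √29) = 0.80119.
θ ≈ 53.24°.

53.24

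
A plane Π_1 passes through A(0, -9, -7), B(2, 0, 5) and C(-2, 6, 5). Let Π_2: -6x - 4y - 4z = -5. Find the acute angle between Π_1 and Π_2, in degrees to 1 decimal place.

58.0

AB = (2, 9, 12), AC = (-2, 15, 12); a normal to Π_1 is AB × AC = (-72, -48, 48).
Using A: Π_1 has equation -72x - 48y + 48z = 96.
cos θ = |n₁·n₂| / (|n₁||n₂|) = |432| / (√9792 · √68).
θ = arccos(0.52941) ≈ 58.0°.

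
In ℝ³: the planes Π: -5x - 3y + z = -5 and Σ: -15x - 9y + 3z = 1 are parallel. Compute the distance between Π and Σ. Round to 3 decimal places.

0.901

Rescale Σ by 1/3: -5x - 3y + z = 1/3. Then distance = |-5 − (1/3)| / √35 ≈ 0.901.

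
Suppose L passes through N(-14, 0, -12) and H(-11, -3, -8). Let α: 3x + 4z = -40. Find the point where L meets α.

(-8, -6, -4)

A direction vector for L is H − N = (3, -3, 4).
Substitute r = (-14, 0, -12) + t(3, -3, 4) into the plane: -90 + 25t = -40, so t = 2.
Intersection: (-14, 0, -12) + 2·(3, -3, 4) = (-8, -6, -4).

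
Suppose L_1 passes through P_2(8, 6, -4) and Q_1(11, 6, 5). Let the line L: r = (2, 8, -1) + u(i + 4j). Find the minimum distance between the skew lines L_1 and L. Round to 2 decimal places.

A direction vector for L_1 is Q_1 − P_2 = (3, 0, 9).
Common perpendicular direction n = (3, 0, 9) × (1, 4, 0) = (-36, 9, 12).
With w = (2, 8, -1) − (8, 6, -4) = (-6, 2, 3), w · n = 270.
Distance = |w · n| / |n| = |270| / √1521 ≈ 6.92.

6.92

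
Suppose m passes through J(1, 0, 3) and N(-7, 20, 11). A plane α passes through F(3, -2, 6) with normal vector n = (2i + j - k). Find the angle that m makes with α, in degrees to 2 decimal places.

4.08

A direction vector for m is N − J = (-8, 20, 8).
α: n·r = n·F gives 2x + y - z = -2.
sin θ = |n·v| / (|n||v|) = |-4| / (√6 · √528) = 0.07107.
θ ≈ 4.08°.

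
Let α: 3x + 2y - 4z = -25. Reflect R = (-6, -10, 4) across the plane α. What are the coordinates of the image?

λ = (n·R − d)/|n|² = (-54 − (-25))/29 = -1.
Reflection = R − 2λn = (-6, -10, 4) − (-2)·(3, 2, -4) = (0, -6, -4).

(0, -6, -4)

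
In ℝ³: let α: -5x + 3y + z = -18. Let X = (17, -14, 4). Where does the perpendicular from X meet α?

(2, -5, 7)

Foot = X − λn with λ = (n·X − d)/|n|² = (-123 − (-18))/35 = -3.
Foot = (17, -14, 4) − (-3)·(-5, 3, 1) = (2, -5, 7).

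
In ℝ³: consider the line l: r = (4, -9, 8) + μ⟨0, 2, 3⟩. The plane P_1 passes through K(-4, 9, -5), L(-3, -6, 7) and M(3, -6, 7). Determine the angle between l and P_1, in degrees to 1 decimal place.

KL = (1, -15, 12), KM = (7, -15, 12); a normal to P_1 is KL × KM = (0, 72, 90).
Using K: P_1 has equation 72y + 90z = 198.
sin θ = |n·v| / (|n||v|) = |414| / (√13284 · √13) = 0.99624.
θ ≈ 85.0°.

85.0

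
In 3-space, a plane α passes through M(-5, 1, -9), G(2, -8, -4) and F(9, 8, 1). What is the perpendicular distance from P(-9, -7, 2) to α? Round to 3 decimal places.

MG = (7, -9, 5), MF = (14, 7, 10); a normal to α is MG × MF = (-125, 0, 175).
Using M: α has equation -125x + 175z = -950.
n·P − d = (-125)·(-9) + (0)·(-7) + (175)·(2) − (-950) = 2425; |n| = √46250.
Distance = |2425| / √46250 = 2425/√46250 ≈ 11.276.

11.276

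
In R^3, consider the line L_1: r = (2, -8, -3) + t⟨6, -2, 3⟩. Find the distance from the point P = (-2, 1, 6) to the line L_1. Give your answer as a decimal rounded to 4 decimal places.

13.1685

Taking (2, -8, -3) on L_1 with direction v = (6, -2, 3): w = P − (2, -8, -3) = (-4, 9, 9), and w × v = (45, 66, -46).
Distance = |w × v| / |v| = √8497 / √49 ≈ 13.1685.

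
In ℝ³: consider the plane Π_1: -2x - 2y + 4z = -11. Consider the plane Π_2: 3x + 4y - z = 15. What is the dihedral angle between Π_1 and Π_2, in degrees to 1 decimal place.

43.9

cos θ = |n₁·n₂| / (|n₁||n₂|) = |-18| / (√24 · √26).
θ = arccos(0.72058) ≈ 43.9°.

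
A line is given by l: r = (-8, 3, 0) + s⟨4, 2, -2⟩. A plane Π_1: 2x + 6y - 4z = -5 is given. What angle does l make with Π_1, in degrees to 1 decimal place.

sin θ = |n·v| / (|n||v|) = |28| / (√56 · √24) = 0.76376.
θ ≈ 49.8°.

49.8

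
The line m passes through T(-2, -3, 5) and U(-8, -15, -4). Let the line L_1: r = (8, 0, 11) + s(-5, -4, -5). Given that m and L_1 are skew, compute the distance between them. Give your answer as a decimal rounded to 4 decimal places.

1.5068

A direction vector for m is U − T = (-6, -12, -9).
Common perpendicular direction n = (-6, -12, -9) × (-5, -4, -5) = (24, 15, -36).
With w = (8, 0, 11) − (-2, -3, 5) = (10, 3, 6), w · n = 69.
Distance = |w · n| / |n| = |69| / √2097 ≈ 1.5068.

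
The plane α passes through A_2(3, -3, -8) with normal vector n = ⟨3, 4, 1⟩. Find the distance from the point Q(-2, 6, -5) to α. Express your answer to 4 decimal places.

α: n·r = n·A_2 gives 3x + 4y + z = -11.
n·Q − d = (3)·(-2) + (4)·(6) + (1)·(-5) − (-11) = 24; |n| = √26.
Distance = |24| / √26 = 24/√26 ≈ 4.7068.

4.7068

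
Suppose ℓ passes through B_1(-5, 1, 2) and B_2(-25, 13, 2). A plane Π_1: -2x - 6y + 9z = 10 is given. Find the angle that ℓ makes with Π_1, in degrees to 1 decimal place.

7.2

A direction vector for ℓ is B_2 − B_1 = (-20, 12, 0).
sin θ = |n·v| / (|n||v|) = |-32| / (√121 · √544) = 0.12473.
θ ≈ 7.2°.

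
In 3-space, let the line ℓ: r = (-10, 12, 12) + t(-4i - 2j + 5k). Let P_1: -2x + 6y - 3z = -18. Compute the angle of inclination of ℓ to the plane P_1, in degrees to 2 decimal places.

23.87

sin θ = |n·v| / (|n||v|) = |-19| / (√49 · √45) = 0.40462.
θ ≈ 23.87°.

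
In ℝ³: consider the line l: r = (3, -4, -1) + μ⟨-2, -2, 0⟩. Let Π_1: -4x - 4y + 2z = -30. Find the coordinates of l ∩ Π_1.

Substitute r = (3, -4, -1) + t(-2, -2, 0) into the plane: 2 + 16t = -30, so t = -2.
Intersection: (3, -4, -1) + (-2)·(-2, -2, 0) = (7, 0, -1).

(7, 0, -1)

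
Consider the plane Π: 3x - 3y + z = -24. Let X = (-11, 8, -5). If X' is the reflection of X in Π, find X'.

(1, -4, -1)

λ = (n·X − d)/|n|² = (-62 − (-24))/19 = -2.
Reflection = X − 2λn = (-11, 8, -5) − (-4)·(3, -3, 1) = (1, -4, -1).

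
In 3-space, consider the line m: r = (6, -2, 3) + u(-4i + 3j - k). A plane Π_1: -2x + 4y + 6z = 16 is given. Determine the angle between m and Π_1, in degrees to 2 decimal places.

sin θ = |n·v| / (|n||v|) = |14| / (√56 · √26) = 0.36690.
θ ≈ 21.52°.

21.52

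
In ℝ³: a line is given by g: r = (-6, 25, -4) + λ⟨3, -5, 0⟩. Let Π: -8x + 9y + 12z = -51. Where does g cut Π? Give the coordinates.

(6, 5, -4)

Substitute r = (-6, 25, -4) + t(3, -5, 0) into the plane: 225 + (-69)t = -51, so t = 4.
Intersection: (-6, 25, -4) + 4·(3, -5, 0) = (6, 5, -4).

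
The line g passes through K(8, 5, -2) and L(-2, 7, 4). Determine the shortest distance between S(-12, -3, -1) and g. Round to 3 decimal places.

14.392

A direction vector for g is L − K = (-10, 2, 6).
Taking (8, 5, -2) on g with direction v = (-10, 2, 6): w = S − (8, 5, -2) = (-20, -8, 1), and w × v = (-50, 110, -120).
Distance = |w × v| / |v| = √29000 / √140 ≈ 14.392.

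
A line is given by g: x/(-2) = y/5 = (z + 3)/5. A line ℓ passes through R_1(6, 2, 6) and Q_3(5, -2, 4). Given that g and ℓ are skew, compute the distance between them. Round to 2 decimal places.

g has direction (-2, 5, 5) through (0, 0, -3).
A direction vector for ℓ is Q_3 − R_1 = (-1, -4, -2).
Common perpendicular direction n = (-2, 5, 5) × (-1, -4, -2) = (10, -9, 13).
With w = (6, 2, 6) − (0, 0, -3) = (6, 2, 9), w · n = 159.
Distance = |w · n| / |n| = |159| / √350 ≈ 8.50.

8.50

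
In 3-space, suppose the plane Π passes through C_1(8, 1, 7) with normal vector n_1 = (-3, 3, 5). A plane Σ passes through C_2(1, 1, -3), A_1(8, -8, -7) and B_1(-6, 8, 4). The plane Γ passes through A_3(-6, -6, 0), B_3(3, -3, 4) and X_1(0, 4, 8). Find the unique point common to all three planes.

(0, -2, 4)

Π: n_1·r = n_1·C_1 gives -3x + 3y + 5z = 14.
C_2A_1 = (7, -9, -4), C_2B_1 = (-7, 7, 7); a normal to Σ is C_2A_1 × C_2B_1 = (-35, -21, -14).
Using C_2: Σ has equation -35x - 21y - 14z = -14.
A_3B_3 = (9, 3, 4), A_3X_1 = (6, 10, 8); a normal to Γ is A_3B_3 × A_3X_1 = (-16, -48, 72).
Using A_3: Γ has equation -16x - 48y + 72z = 384.
Solving the 3×3 linear system -3x + 3y + 5z = 14, -35x - 21y - 14z = -14, -16x - 48y + 72z = 384 (e.g. by elimination or Cramer's rule, determinant = 21504) gives (0, -2, 4).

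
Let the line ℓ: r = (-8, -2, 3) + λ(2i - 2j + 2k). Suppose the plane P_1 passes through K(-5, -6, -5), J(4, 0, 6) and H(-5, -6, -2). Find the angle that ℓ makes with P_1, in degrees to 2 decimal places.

53.19

KJ = (9, 6, 11), KH = (0, 0, 3); a normal to P_1 is KJ × KH = (18, -27, 0).
Using K: P_1 has equation 18x - 27y = 72.
sin θ = |n·v| / (|n||v|) = |90| / (√1053 · √12) = 0.80064.
θ ≈ 53.19°.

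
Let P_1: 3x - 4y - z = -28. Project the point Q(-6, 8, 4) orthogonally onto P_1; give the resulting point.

Foot = Q − λn with λ = (n·Q − d)/|n|² = (-54 − (-28))/26 = -1.
Foot = (-6, 8, 4) − (-1)·(3, -4, -1) = (-3, 4, 3).

(-3, 4, 3)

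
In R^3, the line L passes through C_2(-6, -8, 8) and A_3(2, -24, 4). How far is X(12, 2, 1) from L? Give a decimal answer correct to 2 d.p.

A direction vector for L is A_3 − C_2 = (8, -16, -4).
Taking (-6, -8, 8) on L with direction v = (8, -16, -4): w = X − (-6, -8, 8) = (18, 10, -7), and w × v = (-152, 16, -368).
Distance = |w × v| / |v| = √158784 / √336 ≈ 21.74.

21.74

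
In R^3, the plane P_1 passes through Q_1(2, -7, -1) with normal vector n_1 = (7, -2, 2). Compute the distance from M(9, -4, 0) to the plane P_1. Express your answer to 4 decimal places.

5.9604

P_1: n_1·r = n_1·Q_1 gives 7x - 2y + 2z = 26.
n·M − d = (7)·(9) + (-2)·(-4) + (2)·(0) − 26 = 45; |n| = √57.
Distance = |45| / √57 = 45/√57 ≈ 5.9604.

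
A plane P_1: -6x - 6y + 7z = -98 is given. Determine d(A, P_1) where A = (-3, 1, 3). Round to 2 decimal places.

n·A − d = (-6)·(-3) + (-6)·(1) + (7)·(3) − (-98) = 131; |n| = √121.
Distance = |131| / √121 = 131/√121 ≈ 11.91.

11.91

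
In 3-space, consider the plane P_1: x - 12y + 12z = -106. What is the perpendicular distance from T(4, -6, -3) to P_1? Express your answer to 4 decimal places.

n·T − d = (1)·(4) + (-12)·(-6) + (12)·(-3) − (-106) = 146; |n| = √289.
Distance = |146| / √289 = 146/√289 ≈ 8.5882.

8.5882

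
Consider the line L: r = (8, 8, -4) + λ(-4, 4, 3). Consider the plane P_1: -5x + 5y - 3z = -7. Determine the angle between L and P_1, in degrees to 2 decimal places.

39.07

sin θ = |n·v| / (|n||v|) = |31| / (√59 · √41) = 0.63029.
θ ≈ 39.07°.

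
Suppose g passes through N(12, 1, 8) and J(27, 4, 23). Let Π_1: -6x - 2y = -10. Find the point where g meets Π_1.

A direction vector for g is J − N = (15, 3, 15).
Substitute r = (12, 1, 8) + t(15, 3, 15) into the plane: -74 + (-96)t = -10, so t = -2/3.
Intersection: (12, 1, 8) + (-2/3)·(15, 3, 15) = (2, -1, -2).

(2, -1, -2)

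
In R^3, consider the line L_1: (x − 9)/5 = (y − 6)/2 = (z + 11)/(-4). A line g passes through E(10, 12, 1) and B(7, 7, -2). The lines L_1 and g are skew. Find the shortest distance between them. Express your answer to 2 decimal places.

2.19

L_1 has direction (5, 2, -4) through (9, 6, -11).
A direction vector for g is B − E = (-3, -5, -3).
Common perpendicular direction n = (5, 2, -4) × (-3, -5, -3) = (-26, 27, -19).
With w = (10, 12, 1) − (9, 6, -11) = (1, 6, 12), w · n = -92.
Distance = |w · n| / |n| = |-92| / √1766 ≈ 2.19.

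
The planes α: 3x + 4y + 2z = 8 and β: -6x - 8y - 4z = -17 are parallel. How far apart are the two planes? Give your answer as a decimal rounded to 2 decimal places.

0.09

Rescale β by 1/(-2): 3x + 4y + 2z = 17/2. Then distance = |8 − (17/2)| / √29 ≈ 0.09.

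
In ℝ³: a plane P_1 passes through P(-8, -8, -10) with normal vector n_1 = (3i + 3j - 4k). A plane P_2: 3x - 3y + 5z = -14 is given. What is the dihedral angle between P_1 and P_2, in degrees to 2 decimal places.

P_1: n_1·r = n_1·P gives 3x + 3y - 4z = -8.
cos θ = |n₁·n₂| / (|n₁||n₂|) = |-20| / (√34 · √43).
θ = arccos(0.52307) ≈ 58.46°.

58.46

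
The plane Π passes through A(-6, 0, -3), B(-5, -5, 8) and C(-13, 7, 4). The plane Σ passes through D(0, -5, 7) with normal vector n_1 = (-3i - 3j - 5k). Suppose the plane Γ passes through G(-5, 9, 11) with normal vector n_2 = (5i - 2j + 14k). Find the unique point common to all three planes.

AB = (1, -5, 11), AC = (-7, 7, 7); a normal to Π is AB × AC = (-112, -84, -28).
Using A: Π has equation -112x - 84y - 28z = 756.
Σ: n_1·r = n_1·D gives -3x - 3y - 5z = -20.
Γ: n_2·r = n_2·G gives 5x - 2y + 14z = 111.
Solving the 3×3 linear system -112x - 84y - 28z = 756, -3x - 3y - 5z = -20, 5x - 2y + 14z = 111 (e.g. by elimination or Cramer's rule, determinant = 3808) gives (-7, -3, 10).

(-7, -3, 10)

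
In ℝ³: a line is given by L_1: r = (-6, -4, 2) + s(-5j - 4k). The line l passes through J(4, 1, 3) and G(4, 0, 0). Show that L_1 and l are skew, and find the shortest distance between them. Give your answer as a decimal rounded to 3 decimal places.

10.000

A direction vector for l is G − J = (0, -1, -3).
Common perpendicular direction n = (0, -5, -4) × (0, -1, -3) = (11, 0, 0).
With w = (4, 1, 3) − (-6, -4, 2) = (10, 5, 1), w · n = 110.
Since n ≠ 0 the lines are not parallel, and w · n = 110 ≠ 0 so they do not intersect; hence they are skew.
Distance = |w · n| / |n| = |110| / √121 ≈ 10.000.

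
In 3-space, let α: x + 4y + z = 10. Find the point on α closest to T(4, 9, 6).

Foot = T − λn with λ = (n·T − d)/|n|² = (46 − 10)/18 = 2.
Foot = (4, 9, 6) − 2·(1, 4, 1) = (2, 1, 4).

(2, 1, 4)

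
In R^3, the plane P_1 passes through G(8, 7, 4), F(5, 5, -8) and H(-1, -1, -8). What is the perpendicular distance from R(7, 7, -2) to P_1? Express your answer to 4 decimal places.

0.3529

GF = (-3, -2, -12), GH = (-9, -8, -12); a normal to P_1 is GF × GH = (-72, 72, 6).
Using G: P_1 has equation -72x + 72y + 6z = -48.
n·R − d = (-72)·(7) + (72)·(7) + (6)·(-2) − (-48) = 36; |n| = √10404.
Distance = |36| / √10404 = 36/√10404 ≈ 0.3529.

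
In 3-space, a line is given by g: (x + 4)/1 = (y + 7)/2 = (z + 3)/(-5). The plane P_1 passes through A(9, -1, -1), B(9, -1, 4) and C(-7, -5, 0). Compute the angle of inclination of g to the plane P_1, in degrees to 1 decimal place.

g has direction (1, 2, -5) through (-4, -7, -3).
AB = (0, 0, 5), AC = (-16, -4, 1); a normal to P_1 is AB × AC = (20, -80, 0).
Using A: P_1 has equation 20x - 80y = 260.
sin θ = |n·v| / (|n||v|) = |-140| / (√6800 · √30) = 0.30997.
θ ≈ 18.1°.

18.1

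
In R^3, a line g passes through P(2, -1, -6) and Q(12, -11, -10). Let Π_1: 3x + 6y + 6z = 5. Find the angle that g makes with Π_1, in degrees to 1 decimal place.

A direction vector for g is Q − P = (10, -10, -4).
sin θ = |n·v| / (|n||v|) = |-54| / (√81 · √216) = 0.40825.
θ ≈ 24.1°.

24.1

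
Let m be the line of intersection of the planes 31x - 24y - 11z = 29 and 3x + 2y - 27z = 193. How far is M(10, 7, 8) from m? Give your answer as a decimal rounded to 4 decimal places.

Direction of m: (31, -24, -11) × (3, 2, -27) = (670, 804, 134).
A point on m: solving the two plane equations with x = 0 gives (0, 2, -7).
Taking (0, 2, -7) on m with direction v = (670, 804, 134): w = M − (0, 2, -7) = (10, 5, 15), and w × v = (-11390, 8710, 4690).
Distance = |w × v| / |v| = √227592300 / √1113272 ≈ 14.2981.

14.2981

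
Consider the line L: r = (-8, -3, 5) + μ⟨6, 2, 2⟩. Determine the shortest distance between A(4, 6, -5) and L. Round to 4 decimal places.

Taking (-8, -3, 5) on L with direction v = (6, 2, 2): w = A − (-8, -3, 5) = (12, 9, -10), and w × v = (38, -84, -30).
Distance = |w × v| / |v| = √9400 / √44 ≈ 14.6163.

14.6163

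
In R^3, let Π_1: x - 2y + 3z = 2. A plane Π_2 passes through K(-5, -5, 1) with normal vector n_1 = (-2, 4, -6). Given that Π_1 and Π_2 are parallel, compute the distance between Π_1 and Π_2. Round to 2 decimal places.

1.60

Π_2: n_1·r = n_1·K gives -2x + 4y - 6z = -16.
Rescale Π_2 by 1/(-2): x - 2y + 3z = 8. Then distance = |2 − 8| / √14 ≈ 1.60.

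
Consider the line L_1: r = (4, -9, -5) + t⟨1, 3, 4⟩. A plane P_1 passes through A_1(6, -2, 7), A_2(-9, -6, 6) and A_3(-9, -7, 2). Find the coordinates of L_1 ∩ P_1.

(6, -3, 3)

A_1A_2 = (-15, -4, -1), A_1A_3 = (-15, -5, -5); a normal to P_1 is A_1A_2 × A_1A_3 = (15, -60, 15).
Using A_1: P_1 has equation 15x - 60y + 15z = 315.
Substitute r = (4, -9, -5) + t(1, 3, 4) into the plane: 525 + (-105)t = 315, so t = 2.
Intersection: (4, -9, -5) + 2·(1, 3, 4) = (6, -3, 3).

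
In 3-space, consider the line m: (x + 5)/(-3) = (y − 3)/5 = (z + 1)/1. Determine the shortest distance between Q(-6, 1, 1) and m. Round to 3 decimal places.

m has direction (-3, 5, 1) through (-5, 3, -1).
Taking (-5, 3, -1) on m with direction v = (-3, 5, 1): w = Q − (-5, 3, -1) = (-1, -2, 2), and w × v = (-12, -5, -11).
Distance = |w × v| / |v| = √290 / √35 ≈ 2.878.

2.878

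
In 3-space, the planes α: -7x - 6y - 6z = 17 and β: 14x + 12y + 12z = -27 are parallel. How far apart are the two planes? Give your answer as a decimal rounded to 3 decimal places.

Rescale β by 1/(-2): -7x - 6y - 6z = 27/2. Then distance = |17 − (27/2)| / √121 ≈ 0.318.

0.318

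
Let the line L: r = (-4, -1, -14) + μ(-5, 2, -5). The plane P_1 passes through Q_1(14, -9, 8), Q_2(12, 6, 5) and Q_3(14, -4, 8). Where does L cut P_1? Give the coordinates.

Q_1Q_2 = (-2, 15, -3), Q_1Q_3 = (0, 5, 0); a normal to P_1 is Q_1Q_2 × Q_1Q_3 = (15, 0, -10).
Using Q_1: P_1 has equation 15x - 10z = 130.
Substitute r = (-4, -1, -14) + t(-5, 2, -5) into the plane: 80 + (-25)t = 130, so t = -2.
Intersection: (-4, -1, -14) + (-2)·(-5, 2, -5) = (6, -5, -4).

(6, -5, -4)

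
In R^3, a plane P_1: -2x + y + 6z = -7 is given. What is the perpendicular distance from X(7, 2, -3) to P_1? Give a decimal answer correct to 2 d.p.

n·X − d = (-2)·(7) + (1)·(2) + (6)·(-3) − (-7) = -23; |n| = √41.
Distance = |-23| / √41 = 23/√41 ≈ 3.59.

3.59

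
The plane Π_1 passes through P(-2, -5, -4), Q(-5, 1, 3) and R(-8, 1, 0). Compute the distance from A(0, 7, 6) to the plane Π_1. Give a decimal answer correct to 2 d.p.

5.49

PQ = (-3, 6, 7), PR = (-6, 6, 4); a normal to Π_1 is PQ × PR = (-18, -30, 18).
Using P: Π_1 has equation -18x - 30y + 18z = 114.
n·A − d = (-18)·(0) + (-30)·(7) + (18)·(6) − 114 = -216; |n| = √1548.
Distance = |-216| / √1548 = 216/√1548 ≈ 5.49.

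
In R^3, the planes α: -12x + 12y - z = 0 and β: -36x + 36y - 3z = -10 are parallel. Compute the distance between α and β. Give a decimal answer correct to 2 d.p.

0.20

Rescale β by 1/3: -12x + 12y - z = -10/3. Then distance = |0 − (-10/3)| / √289 ≈ 0.20.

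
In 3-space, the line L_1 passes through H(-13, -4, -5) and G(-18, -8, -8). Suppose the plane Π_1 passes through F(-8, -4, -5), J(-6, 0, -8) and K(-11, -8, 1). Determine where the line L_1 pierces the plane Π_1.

A direction vector for L_1 is G − H = (-5, -4, -3).
FJ = (2, 4, -3), FK = (-3, -4, 6); a normal to Π_1 is FJ × FK = (12, -3, 4).
Using F: Π_1 has equation 12x - 3y + 4z = -104.
Substitute r = (-13, -4, -5) + t(-5, -4, -3) into the plane: -164 + (-60)t = -104, so t = -1.
Intersection: (-13, -4, -5) + (-1)·(-5, -4, -3) = (-8, 0, -2).

(-8, 0, -2)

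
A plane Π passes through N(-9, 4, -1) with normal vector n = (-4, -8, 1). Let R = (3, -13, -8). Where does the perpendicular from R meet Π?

Π: n·r = n·N gives -4x - 8y + z = 3.
Foot = R − λn with λ = (n·R − d)/|n|² = (84 − 3)/81 = 1.
Foot = (3, -13, -8) − 1·(-4, -8, 1) = (7, -5, -9).

(7, -5, -9)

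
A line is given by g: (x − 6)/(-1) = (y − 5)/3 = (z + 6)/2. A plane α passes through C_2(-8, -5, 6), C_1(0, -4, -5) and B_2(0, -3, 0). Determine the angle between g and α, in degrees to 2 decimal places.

g has direction (-1, 3, 2) through (6, 5, -6).
C_2C_1 = (8, 1, -11), C_2B_2 = (8, 2, -6); a normal to α is C_2C_1 × C_2B_2 = (16, -40, 8).
Using C_2: α has equation 16x - 40y + 8z = 120.
sin θ = |n·v| / (|n||v|) = |-120| / (√1920 · √14) = 0.73193.
θ ≈ 47.05°.

47.05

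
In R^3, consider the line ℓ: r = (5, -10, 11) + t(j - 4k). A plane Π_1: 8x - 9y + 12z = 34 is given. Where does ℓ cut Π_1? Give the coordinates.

Substitute r = (5, -10, 11) + t(0, 1, -4) into the plane: 262 + (-57)t = 34, so t = 4.
Intersection: (5, -10, 11) + 4·(0, 1, -4) = (5, -6, -5).

(5, -6, -5)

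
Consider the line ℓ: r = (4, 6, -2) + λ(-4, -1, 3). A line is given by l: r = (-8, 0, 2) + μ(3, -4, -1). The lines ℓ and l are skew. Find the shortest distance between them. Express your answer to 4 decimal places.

4.6692

Common perpendicular direction n = (-4, -1, 3) × (3, -4, -1) = (13, 5, 19).
With w = (-8, 0, 2) − (4, 6, -2) = (-12, -6, 4), w · n = -110.
Distance = |w · n| / |n| = |-110| / √555 ≈ 4.6692.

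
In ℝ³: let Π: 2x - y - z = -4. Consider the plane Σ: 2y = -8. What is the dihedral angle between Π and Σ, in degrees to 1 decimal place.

cos θ = |n₁·n₂| / (|n₁||n₂|) = |-2| / (√6 · √4).
θ = arccos(0.40825) ≈ 65.9°.

65.9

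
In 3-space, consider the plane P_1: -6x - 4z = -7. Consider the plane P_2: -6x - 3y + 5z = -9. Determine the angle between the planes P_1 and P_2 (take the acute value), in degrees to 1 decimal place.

cos θ = |n₁·n₂| / (|n₁||n₂|) = |16| / (√52 · √70).
θ = arccos(0.26520) ≈ 74.6°.

74.6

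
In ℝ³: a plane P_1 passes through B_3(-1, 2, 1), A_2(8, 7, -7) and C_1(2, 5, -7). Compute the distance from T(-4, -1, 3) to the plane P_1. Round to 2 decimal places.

B_3A_2 = (9, 5, -8), B_3C_1 = (3, 3, -8); a normal to P_1 is B_3A_2 × B_3C_1 = (-16, 48, 12).
Using B_3: P_1 has equation -16x + 48y + 12z = 124.
n·T − d = (-16)·(-4) + (48)·(-1) + (12)·(3) − 124 = -72; |n| = √2704.
Distance = |-72| / √2704 = 72/√2704 ≈ 1.38.

1.38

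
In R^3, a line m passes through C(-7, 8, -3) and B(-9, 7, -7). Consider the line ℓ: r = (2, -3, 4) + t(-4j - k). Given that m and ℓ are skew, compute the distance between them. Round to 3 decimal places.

3.330

A direction vector for m is B − C = (-2, -1, -4).
Common perpendicular direction n = (-2, -1, -4) × (0, -4, -1) = (-15, -2, 8).
With w = (2, -3, 4) − (-7, 8, -3) = (9, -11, 7), w · n = -57.
Distance = |w · n| / |n| = |-57| / √293 ≈ 3.330.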